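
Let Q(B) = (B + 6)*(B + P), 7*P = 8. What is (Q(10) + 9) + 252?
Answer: 3075/7 ≈ 439.29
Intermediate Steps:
P = 8/7 (P = (⅐)*8 = 8/7 ≈ 1.1429)
Q(B) = (6 + B)*(8/7 + B) (Q(B) = (B + 6)*(B + 8/7) = (6 + B)*(8/7 + B))
(Q(10) + 9) + 252 = ((48/7 + 10² + (50/7)*10) + 9) + 252 = ((48/7 + 100 + 500/7) + 9) + 252 = (1248/7 + 9) + 252 = 1311/7 + 252 = 3075/7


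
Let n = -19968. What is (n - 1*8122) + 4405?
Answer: -23685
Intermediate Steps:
(n - 1*8122) + 4405 = (-19968 - 1*8122) + 4405 = (-19968 - 8122) + 4405 = -28090 + 4405 = -23685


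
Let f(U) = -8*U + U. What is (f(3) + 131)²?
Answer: 12100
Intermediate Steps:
f(U) = -7*U
(f(3) + 131)² = (-7*3 + 131)² = (-21 + 131)² = 110² = 12100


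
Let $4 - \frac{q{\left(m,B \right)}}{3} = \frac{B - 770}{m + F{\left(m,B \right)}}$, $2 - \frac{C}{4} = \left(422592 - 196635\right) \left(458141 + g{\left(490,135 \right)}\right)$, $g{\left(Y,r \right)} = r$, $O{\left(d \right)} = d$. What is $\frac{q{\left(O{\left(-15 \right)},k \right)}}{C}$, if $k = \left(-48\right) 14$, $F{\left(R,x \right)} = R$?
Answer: $\frac{661}{2071013402600} \approx 3.1917 \cdot 10^{-10}$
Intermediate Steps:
$k = -672$
$C = -414202680520$ ($C = 8 - 4 \left(422592 - 196635\right) \left(458141 + 135\right) = 8 - 4 \cdot 225957 \cdot 458276 = 8 - 414202680528 = -414202680520$)
$q{\left(m,B \right)} = 12 - \frac{3 \left(-770 + B\right)}{2 m}$ ($q{\left(m,B \right)} = 12 - 3 \frac{B - 770}{m + m} = 12 - 3 \frac{-770 + B}{2 m} = 12 - \frac{3 \left(-770 + B\right)}{2 m}$)
$\frac{q{\left(O{\left(-15 \right)},k \right)}}{C} = \frac{\frac{3}{2} \frac{1}{-15} \left(770 - -672 + 8 \left(-15\right)\right)}{-414202680520} = \frac{3}{2} \left(- \frac{1}{15}\right) \left(770 + 672 - 120\right) \left(- \frac{1}{414202680520}\right) = \frac{3}{2} \left(- \frac{1}{15}\right) 1322 \left(- \frac{1}{414202680520}\right) = \left(- \frac{661}{5}\right) \left(- \frac{1}{414202680520}\right) = \frac{661}{2071013402600}$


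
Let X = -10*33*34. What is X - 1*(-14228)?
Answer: 3008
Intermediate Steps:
X = -11220 (X = -330*34 = -11220)
X - 1*(-14228) = -11220 - 1*(-14228) = -11220 + 14228 = 3008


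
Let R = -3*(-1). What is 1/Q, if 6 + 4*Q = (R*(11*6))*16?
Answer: 2/1581 ≈ 0.0012650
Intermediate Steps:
R = 3
Q = 1581/2 (Q = -3/2 + ((3*(11*6))*16)/4 = -3/2 + ((3*66)*16)/4 = -3/2 + (198*16)/4 = -3/2 + (¼)*3168 = -3/2 + 792 = 1581/2 ≈ 790.50)
1/Q = 1/(1581/2) = 2/1581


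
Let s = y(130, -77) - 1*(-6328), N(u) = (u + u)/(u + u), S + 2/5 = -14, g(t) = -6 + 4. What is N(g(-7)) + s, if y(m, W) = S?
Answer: 31573/5 ≈ 6314.6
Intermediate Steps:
g(t) = -2
S = -72/5 (S = -2/5 - 14 = -72/5 ≈ -14.400)
y(m, W) = -72/5
N(u) = 1 (N(u) = (2*u)/((2*u)) = (2*u)*(1/(2*u)) = 1)
s = 31568/5 (s = -72/5 - 1*(-6328) = -72/5 + 6328 = 31568/5 ≈ 6313.6)
N(g(-7)) + s = 1 + 31568/5 = 31573/5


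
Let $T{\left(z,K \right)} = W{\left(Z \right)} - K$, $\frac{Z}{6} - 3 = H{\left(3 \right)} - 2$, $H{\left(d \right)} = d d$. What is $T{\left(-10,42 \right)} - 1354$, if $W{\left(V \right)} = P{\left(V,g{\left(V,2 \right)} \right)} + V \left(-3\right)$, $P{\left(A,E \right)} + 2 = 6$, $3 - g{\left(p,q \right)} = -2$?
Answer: $-1572$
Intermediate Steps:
$g{\left(p,q \right)} = 5$ ($g{\left(p,q \right)} = 3 - -2 = 3 + 2 = 5$)
$H{\left(d \right)} = d^{2}$
$P{\left(A,E \right)} = 4$ ($P{\left(A,E \right)} = -2 + 6 = 4$)
$Z = 60$ ($Z = 18 + 6 \left(3^{2} - 2\right) = 18 + 6 \left(9 - 2\right) = 18 + 6 \cdot 7 = 18 + 42 = 60$)
$W{\left(V \right)} = 4 - 3 V$ ($W{\left(V \right)} = 4 + V \left(-3\right) = 4 - 3 V$)
$T{\left(z,K \right)} = -176 - K$ ($T{\left(z,K \right)} = \left(4 - 180\right) - K = -176 - K$)
$T{\left(-10,42 \right)} - 1354 = \left(-176 - 42\right) - 1354 = -218 - 1354 = -1572$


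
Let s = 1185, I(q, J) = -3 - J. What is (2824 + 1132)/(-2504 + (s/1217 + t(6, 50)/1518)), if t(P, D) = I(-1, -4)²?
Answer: -7308338136/4624104577 ≈ -1.5805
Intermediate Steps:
t(P, D) = 1 (t(P, D) = (-3 - 1*(-4))² = (-3 + 4)² = 1² = 1)
(2824 + 1132)/(-2504 + (s/1217 + t(6, 50)/1518)) = (2824 + 1132)/(-2504 + (1185/1217 + 1/1518)) = 3956/(-2504 + (1185*(1/1217) + 1*(1/1518))) = 3956/(-2504 + (1185/1217 + 1/1518)) = 3956/(-2504 + 1800047/1847406) = 3956/(-4624104577/1847406) = 3956*(-1847406/4624104577) = -7308338136/4624104577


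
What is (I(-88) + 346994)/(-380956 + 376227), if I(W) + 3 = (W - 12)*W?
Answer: -355791/4729 ≈ -75.236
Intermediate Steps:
I(W) = -3 + W*(-12 + W) (I(W) = -3 + (W - 12)*W = -3 + (-12 + W)*W = -3 + W*(-12 + W))
(I(-88) + 346994)/(-380956 + 376227) = ((-3 + (-88)² - 12*(-88)) + 346994)/(-380956 + 376227) = ((-3 + 7744 + 1056) + 346994)/(-4729) = (8797 + 346994)*(-1/4729) = 355791*(-1/4729) = -355791/4729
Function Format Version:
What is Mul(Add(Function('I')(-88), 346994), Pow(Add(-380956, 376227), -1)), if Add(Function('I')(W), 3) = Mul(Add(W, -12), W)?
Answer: Rational(-355791, 4729) ≈ -75.236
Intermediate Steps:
Function('I')(W) = Add(-3, Mul(W, Add(-12, W))) (Function('I')(W) = Add(-3, Mul(Add(W, -12), W)) = Add(-3, Mul(Add(-12, W), W)) = Add(-3, Mul(W, Add(-12, W))))
Mul(Add(Function('I')(-88), 346994), Pow(Add(-380956, 376227), -1)) = Mul(Add(Add(-3, Pow(-88, 2), Mul(-12, -88)), 346994), Pow(Add(-380956, 376227), -1)) = Mul(Add(Add(-3, 7744, 1056), 346994), Pow(-4729, -1)) = Mul(Add(8797, 346994), Rational(-1, 4729)) = Mul(355791, Rational(-1, 4729)) = Rational(-355791, 4729)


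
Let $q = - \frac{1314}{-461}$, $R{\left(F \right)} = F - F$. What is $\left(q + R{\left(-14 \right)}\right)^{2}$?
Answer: $\frac{1726596}{212521} \approx 8.1244$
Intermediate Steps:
$R{\left(F \right)} = 0$
$q = \frac{1314}{461}$ ($q = \left(-1314\right) \left(- \frac{1}{461}\right) = \frac{1314}{461} \approx 2.8503$)
$\left(q + R{\left(-14 \right)}\right)^{2} = \left(\frac{1314}{461} + 0\right)^{2} = \left(\frac{1314}{461}\right)^{2} = \frac{1726596}{212521}$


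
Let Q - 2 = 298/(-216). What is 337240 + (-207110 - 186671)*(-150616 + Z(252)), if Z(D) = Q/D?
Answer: 1614182466857249/27216 ≈ 5.9310e+10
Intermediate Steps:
Q = 67/108 (Q = 2 + 298/(-216) = 2 + 298*(-1/216) = 2 - 149/108 = 67/108 ≈ 0.62037)
Z(D) = 67/(108*D)
337240 + (-207110 - 186671)*(-150616 + Z(252)) = 337240 + (-207110 - 186671)*(-150616 + (67/108)/252) = 337240 - 393781*(-150616 + (67/108)*(1/252)) = 337240 - 393781*(-150616 + 67/27216) = 337240 - 393781*(-4099164989/27216) = 337240 + 1614173288533409/27216 = 1614182466857249/27216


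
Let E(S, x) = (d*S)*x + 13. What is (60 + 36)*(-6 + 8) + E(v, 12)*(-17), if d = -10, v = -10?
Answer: -20429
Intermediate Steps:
E(S, x) = 13 - 10*S*x (E(S, x) = (-10*S)*x + 13 = -10*S*x + 13 = 13 - 10*S*x)
(60 + 36)*(-6 + 8) + E(v, 12)*(-17) = (60 + 36)*(-6 + 8) + (13 - 10*(-10)*12)*(-17) = 96*2 + (13 + 1200)*(-17) = 192 + 1213*(-17) = 192 - 20621 = -20429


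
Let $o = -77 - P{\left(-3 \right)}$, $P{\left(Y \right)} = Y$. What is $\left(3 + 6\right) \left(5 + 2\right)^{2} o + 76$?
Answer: $-32558$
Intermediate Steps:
$o = -74$ ($o = -77 - -3 = -77 + 3 = -74$)
$\left(3 + 6\right) \left(5 + 2\right)^{2} o + 76 = \left(3 + 6\right) \left(5 + 2\right)^{2} \left(-74\right) + 76 = 9 \cdot 7^{2} \left(-74\right) + 76 = 9 \cdot 49 \left(-74\right) + 76 = 441 \left(-74\right) + 76 = -32634 + 76 = -32558$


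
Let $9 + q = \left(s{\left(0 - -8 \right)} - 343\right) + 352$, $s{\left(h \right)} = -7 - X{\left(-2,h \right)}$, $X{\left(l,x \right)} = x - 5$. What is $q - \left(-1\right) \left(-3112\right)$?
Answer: $-3122$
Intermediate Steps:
$X{\left(l,x \right)} = -5 + x$
$s{\left(h \right)} = -2 - h$ ($s{\left(h \right)} = -7 - \left(-5 + h\right) = -2 - h$)
$q = -10$ ($q = -9 + \left(\left(\left(-2 - \left(0 - -8\right)\right) - 343\right) + 352\right) = -9 + \left(\left(\left(-2 - \left(0 + 8\right)\right) - 343\right) + 352\right) = -9 + \left(\left(\left(-2 - 8\right) - 343\right) + 352\right) = -9 + \left(\left(-10 - 343\right) + 352\right) = -9 + \left(-353 + 352\right) = -9 - 1 = -10$)
$q - \left(-1\right) \left(-3112\right) = -10 - \left(-1\right) \left(-3112\right) = -10 - 3112 = -3122$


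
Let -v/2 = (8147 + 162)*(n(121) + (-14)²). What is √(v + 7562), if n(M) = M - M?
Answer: I*√3249566 ≈ 1802.7*I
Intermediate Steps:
n(M) = 0
v = -3257128 (v = -2*(8147 + 162)*(0 + (-14)²) = -16618*(0 + 196) = -16618*196 = -2*1628564 = -3257128)
√(v + 7562) = √(-3257128 + 7562) = √(-3249566) = I*√3249566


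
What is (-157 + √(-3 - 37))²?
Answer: 24609 - 628*I*√10 ≈ 24609.0 - 1985.9*I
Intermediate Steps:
(-157 + √(-3 - 37))² = (-157 + √(-40))² = (-157 + 2*I*√10)²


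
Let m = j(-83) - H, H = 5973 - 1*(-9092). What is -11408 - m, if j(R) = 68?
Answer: 3589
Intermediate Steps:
H = 15065 (H = 5973 + 9092 = 15065)
m = -14997 (m = 68 - 1*15065 = 68 - 15065 = -14997)
-11408 - m = -11408 - 1*(-14997) = -11408 + 14997 = 3589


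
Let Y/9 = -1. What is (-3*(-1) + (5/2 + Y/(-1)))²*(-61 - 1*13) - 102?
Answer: -31321/2 ≈ -15661.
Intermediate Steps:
Y = -9 (Y = 9*(-1) = -9)
(-3*(-1) + (5/2 + Y/(-1)))²*(-61 - 1*13) - 102 = (-3*(-1) + (5/2 - 9/(-1)))²*(-61 - 1*13) - 102 = (3 + (5*(½) - 9*(-1)))²*(-61 - 13) - 102 = (3 + (5/2 + 9))²*(-74) - 102 = (3 + 23/2)²*(-74) - 102 = (29/2)²*(-74) - 102 = (841/4)*(-74) - 102 = -31117/2 - 102 = -31321/2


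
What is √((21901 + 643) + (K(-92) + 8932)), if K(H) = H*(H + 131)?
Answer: 4*√1743 ≈ 167.00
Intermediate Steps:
K(H) = H*(131 + H)
√((21901 + 643) + (K(-92) + 8932)) = √((21901 + 643) + (-92*(131 - 92) + 8932)) = √(22544 + (-92*39 + 8932)) = √(22544 + (-3588 + 8932)) = √(22544 + 5344) = √27888 = 4*√1743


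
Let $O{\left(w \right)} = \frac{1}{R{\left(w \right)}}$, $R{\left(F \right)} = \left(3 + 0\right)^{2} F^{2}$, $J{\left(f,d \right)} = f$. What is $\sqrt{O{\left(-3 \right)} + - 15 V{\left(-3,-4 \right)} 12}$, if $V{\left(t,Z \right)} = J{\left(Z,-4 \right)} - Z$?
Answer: $\frac{1}{9} \approx 0.11111$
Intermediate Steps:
$R{\left(F \right)} = 9 F^{2}$ ($R{\left(F \right)} = 3^{2} F^{2} = 9 F^{2}$)
$O{\left(w \right)} = \frac{1}{9 w^{2}}$
$V{\left(t,Z \right)} = 0$ ($V{\left(t,Z \right)} = Z - Z = 0$)
$\sqrt{O{\left(-3 \right)} + - 15 V{\left(-3,-4 \right)} 12} = \sqrt{\frac{1}{9 \cdot 9} + \left(-15\right) 0 \cdot 12} = \sqrt{\frac{1}{9} \cdot \frac{1}{9} + 0 \cdot 12} = \sqrt{\frac{1}{81} + 0} = \sqrt{\frac{1}{81}} = \frac{1}{9}$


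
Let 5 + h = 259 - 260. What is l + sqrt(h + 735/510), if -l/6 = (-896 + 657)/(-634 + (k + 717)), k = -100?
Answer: -1434/17 + I*sqrt(5270)/34 ≈ -84.353 + 2.1351*I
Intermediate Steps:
l = -1434/17 (l = -6*(-896 + 657)/(-634 + (-100 + 717)) = -(-1434)/(-634 + 617) = -(-1434)/(-17) = -(-1434)*(-1)/17 = -6*239/17 = -1434/17 ≈ -84.353)
h = -6 (h = -5 + (259 - 260) = -5 - 1 = -6)
l + sqrt(h + 735/510) = -1434/17 + sqrt(-6 + 735/510) = -1434/17 + sqrt(-6 + 735*(1/510)) = -1434/17 + sqrt(-6 + 49/34) = -1434/17 + sqrt(-155/34) = -1434/17 + I*sqrt(5270)/34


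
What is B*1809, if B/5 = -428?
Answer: -3871260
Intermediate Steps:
B = -2140 (B = 5*(-428) = -2140)
B*1809 = -2140*1809 = -3871260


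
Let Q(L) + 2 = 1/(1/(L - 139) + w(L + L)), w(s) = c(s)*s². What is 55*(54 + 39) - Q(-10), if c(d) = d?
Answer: 6099469266/1192001 ≈ 5117.0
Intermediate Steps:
w(s) = s³ (w(s) = s*s² = s³)
Q(L) = -2 + 1/(1/(-139 + L) + 8*L³) (Q(L) = -2 + 1/(1/(L - 139) + (L + L)³) = -2 + 1/(1/(-139 + L) + (2*L)³) = -2 + 1/(1/(-139 + L) + 8*L³))
55*(54 + 39) - Q(-10) = 55*(54 + 39) - (-141 - 10 - 16*(-10)⁴ + 2224*(-10)³)/(1 - 1112*(-10)³ + 8*(-10)⁴) = 55*93 - (-141 - 10 - 16*10000 + 2224*(-1000))/(1 - 1112*(-1000) + 8*10000) = 5115 - (-141 - 10 - 160000 - 2224000)/(1 + 1112000 + 80000) = 5115 - (-2384151)/1192001 = 5115 - 1*(-2384151/1192001) = 5115 + 2384151/1192001 = 6099469266/1192001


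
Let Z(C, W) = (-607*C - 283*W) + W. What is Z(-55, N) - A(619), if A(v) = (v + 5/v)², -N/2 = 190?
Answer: -92964820811/383161 ≈ -2.4263e+5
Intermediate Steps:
N = -380 (N = -2*190 = -380)
Z(C, W) = -607*C - 282*W
Z(-55, N) - A(619) = (-607*(-55) - 282*(-380)) - (5 + 619²)²/619² = (33385 + 107160) - (5 + 383161)²/383161 = 140545 - 383166²/383161 = 140545 - 146816183556/383161 = -92964820811/383161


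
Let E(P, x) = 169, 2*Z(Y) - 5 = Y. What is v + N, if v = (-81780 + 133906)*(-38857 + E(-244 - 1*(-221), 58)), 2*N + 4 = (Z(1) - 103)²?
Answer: -2016645690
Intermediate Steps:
Z(Y) = 5/2 + Y/2
N = 4998 (N = -2 + ((5/2 + (½)*1) - 103)²/2 = -2 + ((5/2 + ½) - 103)²/2 = -2 + (3 - 103)²/2 = -2 + (½)*(-100)² = -2 + (½)*10000 = -2 + 5000 = 4998)
v = -2016650688 (v = (-81780 + 133906)*(-38857 + 169) = 52126*(-38688) = -2016650688)
v + N = -2016650688 + 4998 = -2016645690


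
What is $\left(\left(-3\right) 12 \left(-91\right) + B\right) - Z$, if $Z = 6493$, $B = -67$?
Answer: $-3284$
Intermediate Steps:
$\left(\left(-3\right) 12 \left(-91\right) + B\right) - Z = \left(\left(-3\right) 12 \left(-91\right) - 67\right) - 6493 = \left(\left(-36\right) \left(-91\right) - 67\right) - 6493 = \left(3276 - 67\right) - 6493 = 3209 - 6493 = -3284$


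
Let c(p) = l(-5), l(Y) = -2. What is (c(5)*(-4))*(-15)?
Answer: -120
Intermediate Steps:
c(p) = -2
(c(5)*(-4))*(-15) = -2*(-4)*(-15) = 8*(-15) = -120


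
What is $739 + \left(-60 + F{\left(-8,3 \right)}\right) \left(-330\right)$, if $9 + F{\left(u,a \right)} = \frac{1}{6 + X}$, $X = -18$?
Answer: $\frac{47073}{2} \approx 23537.0$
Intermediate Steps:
$F{\left(u,a \right)} = - \frac{109}{12}$ ($F{\left(u,a \right)} = -9 + \frac{1}{6 - 18} = -9 + \frac{1}{-12} = -9 - \frac{1}{12} = - \frac{109}{12}$)
$739 + \left(-60 + F{\left(-8,3 \right)}\right) \left(-330\right) = 739 + \left(-60 - \frac{109}{12}\right) \left(-330\right) = 739 - - \frac{45595}{2} = 739 + \frac{45595}{2} = \frac{47073}{2}$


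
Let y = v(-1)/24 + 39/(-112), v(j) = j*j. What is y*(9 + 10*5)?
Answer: -6077/336 ≈ -18.086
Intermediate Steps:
v(j) = j²
y = -103/336 (y = (-1)²/24 + 39/(-112) = 1*(1/24) + 39*(-1/112) = 1/24 - 39/112 = -103/336 ≈ -0.30655)
y*(9 + 10*5) = -103*(9 + 10*5)/336 = -103*(9 + 50)/336 = -103/336*59 = -6077/336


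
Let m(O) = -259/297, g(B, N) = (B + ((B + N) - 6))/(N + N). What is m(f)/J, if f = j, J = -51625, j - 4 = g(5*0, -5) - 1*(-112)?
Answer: 37/2190375 ≈ 1.6892e-5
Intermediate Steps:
g(B, N) = (-6 + N + 2*B)/(2*N) (g(B, N) = (B + (-6 + B + N))/((2*N)) = (-6 + N + 2*B)*(1/(2*N)) = (-6 + N + 2*B)/(2*N))
j = 1171/10 (j = 4 + ((-3 + 5*0 + (½)*(-5))/(-5) - 1*(-112)) = 4 + (-(-3 + 0 - 5/2)/5 + 112) = 4 + (-⅕*(-11/2) + 112) = 4 + (11/10 + 112) = 4 + 1131/10 = 1171/10 ≈ 117.10)
f = 1171/10 ≈ 117.10
m(O) = -259/297 (m(O) = -259*1/297 = -259/297)
m(f)/J = -259/297/(-51625) = -259/297*(-1/51625) = 37/2190375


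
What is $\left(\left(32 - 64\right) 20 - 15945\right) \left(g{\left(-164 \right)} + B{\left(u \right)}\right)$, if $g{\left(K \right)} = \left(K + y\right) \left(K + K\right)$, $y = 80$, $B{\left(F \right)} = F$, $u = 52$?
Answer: $-457812340$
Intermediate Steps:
$g{\left(K \right)} = 2 K \left(80 + K\right)$ ($g{\left(K \right)} = \left(K + 80\right) \left(K + K\right) = \left(80 + K\right) 2 K = 2 K \left(80 + K\right)$)
$\left(\left(32 - 64\right) 20 - 15945\right) \left(g{\left(-164 \right)} + B{\left(u \right)}\right) = \left(\left(32 - 64\right) 20 - 15945\right) \left(2 \left(-164\right) \left(80 - 164\right) + 52\right) = \left(\left(-32\right) 20 - 15945\right) \left(2 \left(-164\right) \left(-84\right) + 52\right) = \left(-640 - 15945\right) \left(27552 + 52\right) = \left(-16585\right) 27604 = -457812340$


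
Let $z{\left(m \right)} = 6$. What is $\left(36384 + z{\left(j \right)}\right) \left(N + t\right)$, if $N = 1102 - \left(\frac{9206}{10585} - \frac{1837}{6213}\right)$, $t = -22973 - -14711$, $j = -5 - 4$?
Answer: $- \frac{1142433298104058}{4384307} \approx -2.6057 \cdot 10^{8}$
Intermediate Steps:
$j = -9$ ($j = -5 - 4 = -9$)
$t = -8262$ ($t = -22973 + 14711 = -8262$)
$N = \frac{72434842477}{65764605}$ ($N = 1102 - \left(9206 \cdot \frac{1}{10585} - \frac{1837}{6213}\right) = 1102 - \left(\frac{9206}{10585} - \frac{1837}{6213}\right) = 1102 - \frac{37752233}{65764605} = \frac{72434842477}{65764605} \approx 1101.4$)
$\left(36384 + z{\left(j \right)}\right) \left(N + t\right) = \left(36384 + 6\right) \left(\frac{72434842477}{65764605} - 8262\right) = 36390 \left(- \frac{470912324033}{65764605}\right) = - \frac{1142433298104058}{4384307}$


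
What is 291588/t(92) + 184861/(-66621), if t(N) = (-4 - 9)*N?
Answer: -4911744476/19919679 ≈ -246.58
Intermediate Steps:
t(N) = -13*N
291588/t(92) + 184861/(-66621) = 291588/((-13*92)) + 184861/(-66621) = 291588/(-1196) + 184861*(-1/66621) = 291588*(-1/1196) - 184861/66621 = -72897/299 - 184861/66621 = -4911744476/19919679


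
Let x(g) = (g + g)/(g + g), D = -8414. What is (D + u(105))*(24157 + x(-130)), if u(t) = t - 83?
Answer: -202733936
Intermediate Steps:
x(g) = 1 (x(g) = (2*g)/((2*g)) = (2*g)*(1/(2*g)) = 1)
u(t) = -83 + t
(D + u(105))*(24157 + x(-130)) = (-8414 + (-83 + 105))*(24157 + 1) = (-8414 + 22)*24158 = -8392*24158 = -202733936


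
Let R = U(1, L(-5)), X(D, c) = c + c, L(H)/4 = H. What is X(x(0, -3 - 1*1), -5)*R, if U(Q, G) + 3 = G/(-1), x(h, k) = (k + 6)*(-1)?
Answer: -170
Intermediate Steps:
x(h, k) = -6 - k (x(h, k) = (6 + k)*(-1) = -6 - k)
L(H) = 4*H
X(D, c) = 2*c
U(Q, G) = -3 - G (U(Q, G) = -3 + G/(-1) = -3 + G*(-1) = -3 - G)
R = 17 (R = -3 - 4*(-5) = -3 - 1*(-20) = -3 + 20 = 17)
X(x(0, -3 - 1*1), -5)*R = (2*(-5))*17 = -10*17 = -170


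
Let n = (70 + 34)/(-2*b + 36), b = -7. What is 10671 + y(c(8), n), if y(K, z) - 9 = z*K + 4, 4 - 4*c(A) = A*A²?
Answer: 260496/25 ≈ 10420.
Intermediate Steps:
c(A) = 1 - A³/4 (c(A) = 1 - A*A²/4 = 1 - A³/4)
n = 52/25 (n = (70 + 34)/(-2*(-7) + 36) = 104/(14 + 36) = 104/50 = 104*(1/50) = 52/25 ≈ 2.0800)
y(K, z) = 13 + K*z (y(K, z) = 9 + (z*K + 4) = 9 + (K*z + 4) = 9 + (4 + K*z) = 13 + K*z)
10671 + y(c(8), n) = 10671 + (13 + (1 - ¼*8³)*(52/25)) = 10671 + (13 + (1 - ¼*512)*(52/25)) = 10671 + (13 + (1 - 128)*(52/25)) = 10671 + (13 - 127*52/25) = 10671 + (13 - 6604/25) = 10671 - 6279/25 = 260496/25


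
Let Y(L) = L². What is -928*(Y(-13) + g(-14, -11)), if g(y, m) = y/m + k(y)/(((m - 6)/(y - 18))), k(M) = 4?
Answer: -30855072/187 ≈ -1.6500e+5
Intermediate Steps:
g(y, m) = y/m + 4*(-18 + y)/(-6 + m) (g(y, m) = y/m + 4/(((m - 6)/(y - 18))) = y/m + 4/(((-6 + m)/(-18 + y))) = y/m + 4*((-18 + y)/(-6 + m)) = y/m + 4*(-18 + y)/(-6 + m))
-928*(Y(-13) + g(-14, -11)) = -928*((-13)² + (-72*(-11) - 6*(-14) + 5*(-11)*(-14))/((-11)*(-6 - 11))) = -928*(169 - 1/11*(792 + 84 + 770)/(-17)) = -928*(169 - 1/11*(-1/17)*1646) = -928*(169 + 1646/187) = -928*33249/187 = -30855072/187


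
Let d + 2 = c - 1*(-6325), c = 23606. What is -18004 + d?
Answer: 11925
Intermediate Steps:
d = 29929 (d = -2 + (23606 - 1*(-6325)) = -2 + (23606 + 6325) = -2 + 29931 = 29929)
-18004 + d = -18004 + 29929 = 11925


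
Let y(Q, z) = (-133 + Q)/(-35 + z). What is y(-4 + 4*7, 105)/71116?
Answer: -109/4978120 ≈ -2.1896e-5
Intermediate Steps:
y(Q, z) = (-133 + Q)/(-35 + z)
y(-4 + 4*7, 105)/71116 = ((-133 + (-4 + 4*7))/(-35 + 105))/71116 = ((-133 + (-4 + 28))/70)*(1/71116) = ((-133 + 24)/70)*(1/71116) = ((1/70)*(-109))*(1/71116) = -109/70*1/71116 = -109/4978120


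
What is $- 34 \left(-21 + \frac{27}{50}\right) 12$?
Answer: $\frac{208692}{25} \approx 8347.7$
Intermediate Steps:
$- 34 \left(-21 + \frac{27}{50}\right) 12 = \left(-34\right) \left(- \frac{1023}{50}\right) 12 = \frac{17391}{25} \cdot 12 = \frac{208692}{25}$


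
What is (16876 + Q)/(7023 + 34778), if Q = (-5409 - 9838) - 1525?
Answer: 104/41801 ≈ 0.0024880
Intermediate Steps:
Q = -16772 (Q = -15247 - 1525 = -16772)
(16876 + Q)/(7023 + 34778) = (16876 - 16772)/(7023 + 34778) = 104/41801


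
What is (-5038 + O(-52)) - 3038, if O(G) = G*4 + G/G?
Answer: -8283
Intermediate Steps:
O(G) = 1 + 4*G (O(G) = 4*G + 1 = 1 + 4*G)
(-5038 + O(-52)) - 3038 = (-5038 + (1 + 4*(-52))) - 3038 = (-5038 + (1 - 208)) - 3038 = (-5038 - 207) - 3038 = -5245 - 3038 = -8283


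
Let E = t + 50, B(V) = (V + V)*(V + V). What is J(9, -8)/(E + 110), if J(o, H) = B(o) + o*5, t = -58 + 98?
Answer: 369/200 ≈ 1.8450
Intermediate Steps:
B(V) = 4*V² (B(V) = (2*V)*(2*V) = 4*V²)
t = 40
J(o, H) = 4*o² + 5*o (J(o, H) = 4*o² + o*5 = 4*o² + 5*o)
E = 90 (E = 40 + 50 = 90)
J(9, -8)/(E + 110) = (9*(5 + 4*9))/(90 + 110) = (9*(5 + 36))/200 = (9*41)/200 = (1/200)*369 = 369/200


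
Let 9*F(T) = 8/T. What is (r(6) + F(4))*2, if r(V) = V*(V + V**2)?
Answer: 4540/9 ≈ 504.44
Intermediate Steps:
F(T) = 8/(9*T) (F(T) = (8/T)/9 = 8/(9*T))
(r(6) + F(4))*2 = (6**2*(1 + 6) + (8/9)/4)*2 = (36*7 + (8/9)*(1/4))*2 = (252 + 2/9)*2 = (2270/9)*2 = 4540/9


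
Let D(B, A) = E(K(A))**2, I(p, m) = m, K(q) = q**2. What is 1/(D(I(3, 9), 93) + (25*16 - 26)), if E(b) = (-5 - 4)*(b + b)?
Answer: 1/24236885498 ≈ 4.1259e-11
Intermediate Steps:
E(b) = -18*b
D(B, A) = 324*A**4 (D(B, A) = (-18*A**2)**2 = 324*A**4)
1/(D(I(3, 9), 93) + (25*16 - 26)) = 1/(324*93**4 + (25*16 - 26)) = 1/(324*74805201 + (400 - 26)) = 1/(24236885124 + 374) = 1/24236885498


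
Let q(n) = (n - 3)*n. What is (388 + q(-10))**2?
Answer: 268324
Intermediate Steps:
q(n) = n*(-3 + n) (q(n) = (-3 + n)*n = n*(-3 + n))
(388 + q(-10))**2 = (388 - 10*(-3 - 10))**2 = (388 - 10*(-13))**2 = (388 + 130)**2 = 518**2 = 268324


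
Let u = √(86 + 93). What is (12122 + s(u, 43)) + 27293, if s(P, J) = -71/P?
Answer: 39415 - 71*√179/179 ≈ 39410.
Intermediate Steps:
u = √179 ≈ 13.379
(12122 + s(u, 43)) + 27293 = (12122 - 71*√179/179) + 27293 = 39415 - 71*√179/179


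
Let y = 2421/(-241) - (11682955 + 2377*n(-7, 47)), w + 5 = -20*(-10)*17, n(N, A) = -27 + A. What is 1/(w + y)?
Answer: -241/2826233521 ≈ -8.5273e-8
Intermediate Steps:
w = 3395 (w = -5 - 20*(-10)*17 = -5 + 200*17 = -5 + 3400 = 3395)
y = -2827051716/241 (y = 2421/(-241) - 2377/(1/(4915 + (-27 + 47))) = 2421*(-1/241) - 2377/(1/(4915 + 20)) = -2421/241 - 2377/(1/4935) = -2421/241 - 2377/1/4935 = -2421/241 - 2377*4935 = -2421/241 - 11730495 = -2827051716/241 ≈ -1.1731e+7)
1/(w + y) = 1/(3395 - 2827051716/241) = 1/(-2826233521/241) = -241/2826233521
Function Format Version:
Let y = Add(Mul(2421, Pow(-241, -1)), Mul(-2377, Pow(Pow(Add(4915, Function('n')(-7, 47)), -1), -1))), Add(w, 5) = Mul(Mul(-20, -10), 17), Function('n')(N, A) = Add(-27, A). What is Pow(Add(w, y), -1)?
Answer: Rational(-241, 2826233521) ≈ -8.5273e-8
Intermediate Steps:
w = 3395 (w = Add(-5, Mul(Mul(-20, -10), 17)) = Add(-5, Mul(200, 17)) = Add(-5, 3400) = 3395)
y = Rational(-2827051716, 241) (y = Add(Mul(2421, Pow(-241, -1)), Mul(-2377, Pow(Pow(Add(4915, Add(-27, 47)), -1), -1))) = Add(Mul(2421, Rational(-1, 241)), Mul(-2377, Pow(Pow(Add(4915, 20), -1), -1))) = Add(Rational(-2421, 241), Mul(-2377, Pow(Pow(4935, -1), -1))) = Add(Rational(-2421, 241), Mul(-2377, Pow(Rational(1, 4935), -1))) = Add(Rational(-2421, 241), Mul(-2377, 4935)) = Add(Rational(-2421, 241), -11730495) = Rational(-2827051716, 241) ≈ -1.1731e+7)
Pow(Add(w, y), -1) = Pow(Add(3395, Rational(-2827051716, 241)), -1) = Pow(Rational(-2826233521, 241), -1) = Rational(-241, 2826233521)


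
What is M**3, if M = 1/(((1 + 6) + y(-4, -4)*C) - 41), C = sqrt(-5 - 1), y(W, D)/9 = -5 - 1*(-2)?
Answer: -I/(-406844*I + 24462*sqrt(6)) ≈ 2.4058e-6 - 3.5432e-7*I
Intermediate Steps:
y(W, D) = -27 (y(W, D) = 9*(-5 - 1*(-2)) = 9*(-5 + 2) = 9*(-3) = -27)
C = I*sqrt(6) (C = sqrt(-6) = I*sqrt(6) ≈ 2.4495*I)
M = 1/(-34 - 27*I*sqrt(6)) (M = 1/(((1 + 6) - 27*I*sqrt(6)) - 41) = 1/((7 - 27*I*sqrt(6)) - 41) = 1/(-34 - 27*I*sqrt(6)) ≈ -0.0061483 + 0.01196*I)
M**3 = (I/(-34*I + 27*sqrt(6)))**3 = -I/(-34*I + 27*sqrt(6))**3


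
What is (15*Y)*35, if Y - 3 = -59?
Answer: -29400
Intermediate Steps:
Y = -56 (Y = 3 - 59 = -56)
(15*Y)*35 = (15*(-56))*35 = -840*35 = -29400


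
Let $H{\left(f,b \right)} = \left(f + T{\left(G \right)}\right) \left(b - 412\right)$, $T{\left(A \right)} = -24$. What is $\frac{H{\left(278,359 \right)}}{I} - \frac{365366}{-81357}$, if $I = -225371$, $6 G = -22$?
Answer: $\frac{83438128720}{18335508447} \approx 4.5506$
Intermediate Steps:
$G = - \frac{11}{3}$ ($G = \frac{1}{6} \left(-22\right) = - \frac{11}{3} \approx -3.6667$)
$H{\left(f,b \right)} = \left(-412 + b\right) \left(-24 + f\right)$ ($H{\left(f,b \right)} = \left(f - 24\right) \left(b - 412\right) = \left(-24 + f\right) \left(-412 + b\right) = \left(-412 + b\right) \left(-24 + f\right)$)
$\frac{H{\left(278,359 \right)}}{I} - \frac{365366}{-81357} = \frac{9888 - 114536 - 8616 + 359 \cdot 278}{-225371} - \frac{365366}{-81357} = \left(9888 - 114536 - 8616 + 99802\right) \left(- \frac{1}{225371}\right) - - \frac{365366}{81357} = \left(-13462\right) \left(- \frac{1}{225371}\right) + \frac{365366}{81357} = \frac{13462}{225371} + \frac{365366}{81357} = \frac{83438128720}{18335508447}$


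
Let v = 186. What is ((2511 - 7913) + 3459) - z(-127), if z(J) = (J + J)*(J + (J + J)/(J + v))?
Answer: -2082375/59 ≈ -35295.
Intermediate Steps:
z(J) = 2*J*(J + 2*J/(186 + J)) (z(J) = (J + J)*(J + (J + J)/(J + 186)) = (2*J)*(J + (2*J)/(186 + J)) = (2*J)*(J + 2*J/(186 + J)) = 2*J*(J + 2*J/(186 + J)))
((2511 - 7913) + 3459) - z(-127) = ((2511 - 7913) + 3459) - 2*(-127)**2*(188 - 127)/(186 - 127) = (-5402 + 3459) - 2*16129*61/59 = -1943 - 2*16129*61/59 = -1943 - 1*1967738/59 = -1943 - 1967738/59 = -2082375/59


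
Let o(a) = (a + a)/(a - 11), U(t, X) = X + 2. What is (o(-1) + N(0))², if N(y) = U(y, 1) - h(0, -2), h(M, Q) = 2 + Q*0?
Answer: 49/36 ≈ 1.3611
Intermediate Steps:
h(M, Q) = 2 (h(M, Q) = 2 + 0 = 2)
U(t, X) = 2 + X
o(a) = 2*a/(-11 + a) (o(a) = (2*a)/(-11 + a) = 2*a/(-11 + a))
N(y) = 1 (N(y) = (2 + 1) - 1*2 = 3 - 2 = 1)
(o(-1) + N(0))² = (2*(-1)/(-11 - 1) + 1)² = (2*(-1)/(-12) + 1)² = (2*(-1)*(-1/12) + 1)² = (⅙ + 1)² = (7/6)² = 49/36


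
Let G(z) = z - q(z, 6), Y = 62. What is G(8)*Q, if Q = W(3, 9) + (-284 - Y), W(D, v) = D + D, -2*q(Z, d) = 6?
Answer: -3740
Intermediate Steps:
q(Z, d) = -3 (q(Z, d) = -½*6 = -3)
W(D, v) = 2*D
G(z) = 3 + z (G(z) = z - 1*(-3) = z + 3 = 3 + z)
Q = -340 (Q = 2*3 + (-284 - 1*62) = 6 + (-284 - 62) = 6 - 346 = -340)
G(8)*Q = (3 + 8)*(-340) = 11*(-340) = -3740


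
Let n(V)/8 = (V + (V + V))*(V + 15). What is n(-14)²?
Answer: 112896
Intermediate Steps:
n(V) = 24*V*(15 + V) (n(V) = 8*((V + (V + V))*(V + 15)) = 8*((V + 2*V)*(15 + V)) = 8*((3*V)*(15 + V)) = 8*(3*V*(15 + V)) = 24*V*(15 + V))
n(-14)² = (24*(-14)*(15 - 14))² = (24*(-14)*1)² = (-336)² = 112896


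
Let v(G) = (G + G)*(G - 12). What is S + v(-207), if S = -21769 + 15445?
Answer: 84342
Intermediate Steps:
v(G) = 2*G*(-12 + G) (v(G) = (2*G)*(-12 + G) = 2*G*(-12 + G))
S = -6324
S + v(-207) = -6324 + 2*(-207)*(-12 - 207) = -6324 + 2*(-207)*(-219) = -6324 + 90666 = 84342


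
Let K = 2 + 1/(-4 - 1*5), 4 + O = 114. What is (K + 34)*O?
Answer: 35530/9 ≈ 3947.8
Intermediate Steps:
O = 110 (O = -4 + 114 = 110)
K = 17/9 (K = 2 + 1/(-4 - 5) = 2 + 1/(-9) = 2 - 1/9*1 = 2 - 1/9 = 17/9 ≈ 1.8889)
(K + 34)*O = (17/9 + 34)*110 = (323/9)*110 = 35530/9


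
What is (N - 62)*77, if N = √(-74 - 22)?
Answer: -4774 + 308*I*√6 ≈ -4774.0 + 754.44*I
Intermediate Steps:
N = 4*I*√6 (N = √(-96) = 4*I*√6 ≈ 9.798*I)
(N - 62)*77 = (4*I*√6 - 62)*77 = (-62 + 4*I*√6)*77 = -4774 + 308*I*√6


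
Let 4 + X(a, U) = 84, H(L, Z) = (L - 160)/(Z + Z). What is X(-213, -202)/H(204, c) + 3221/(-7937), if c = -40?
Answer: -12734631/87307 ≈ -145.86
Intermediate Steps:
H(L, Z) = (-160 + L)/(2*Z) (H(L, Z) = (-160 + L)/((2*Z)) = (-160 + L)*(1/(2*Z)) = (-160 + L)/(2*Z))
X(a, U) = 80 (X(a, U) = -4 + 84 = 80)
X(-213, -202)/H(204, c) + 3221/(-7937) = 80/(((1/2)*(-160 + 204)/(-40))) + 3221/(-7937) = 80/(((1/2)*(-1/40)*44)) + 3221*(-1/7937) = 80/(-11/20) - 3221/7937 = 80*(-20/11) - 3221/7937 = -1600/11 - 3221/7937 = -12734631/87307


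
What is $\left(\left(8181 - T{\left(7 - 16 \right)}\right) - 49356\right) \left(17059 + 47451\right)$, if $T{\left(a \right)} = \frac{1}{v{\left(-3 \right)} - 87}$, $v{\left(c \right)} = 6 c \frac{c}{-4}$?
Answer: $- \frac{533895920230}{201} \approx -2.6562 \cdot 10^{9}$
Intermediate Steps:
$v{\left(c \right)} = - \frac{3 c^{2}}{2}$ ($v{\left(c \right)} = 6 c c \left(- \frac{1}{4}\right) = 6 c \left(- \frac{c}{4}\right) = - \frac{3 c^{2}}{2}$)
$T{\left(a \right)} = - \frac{2}{201}$ ($T{\left(a \right)} = \frac{1}{- \frac{3 \left(-3\right)^{2}}{2} - 87} = \frac{1}{\left(- \frac{3}{2}\right) 9 - 87} = \frac{1}{- \frac{27}{2} - 87} = \frac{1}{- \frac{201}{2}} = - \frac{2}{201}$)
$\left(\left(8181 - T{\left(7 - 16 \right)}\right) - 49356\right) \left(17059 + 47451\right) = \left(\left(8181 - - \frac{2}{201}\right) - 49356\right) \left(17059 + 47451\right) = \left(\left(8181 + \frac{2}{201}\right) - 49356\right) 64510 = \left(\frac{1644383}{201} - 49356\right) 64510 = \left(- \frac{8276173}{201}\right) 64510 = - \frac{533895920230}{201}$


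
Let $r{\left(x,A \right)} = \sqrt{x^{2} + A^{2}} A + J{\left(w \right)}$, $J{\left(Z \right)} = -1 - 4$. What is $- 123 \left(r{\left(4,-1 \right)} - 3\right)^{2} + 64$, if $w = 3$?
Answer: $-9899 - 1968 \sqrt{17} \approx -18013.0$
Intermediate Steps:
$J{\left(Z \right)} = -5$ ($J{\left(Z \right)} = -1 - 4 = -5$)
$r{\left(x,A \right)} = -5 + A \sqrt{A^{2} + x^{2}}$ ($r{\left(x,A \right)} = \sqrt{x^{2} + A^{2}} A - 5 = \sqrt{A^{2} + x^{2}} A - 5 = A \sqrt{A^{2} + x^{2}} - 5 = -5 + A \sqrt{A^{2} + x^{2}}$)
$- 123 \left(r{\left(4,-1 \right)} - 3\right)^{2} + 64 = - 123 \left(\left(-5 - \sqrt{\left(-1\right)^{2} + 4^{2}}\right) - 3\right)^{2} + 64 = - 123 \left(\left(-5 - \sqrt{1 + 16}\right) - 3\right)^{2} + 64 = - 123 \left(\left(-5 - \sqrt{17}\right) - 3\right)^{2} + 64 = - 123 \left(-8 - \sqrt{17}\right)^{2} + 64 = 64 - 123 \left(-8 - \sqrt{17}\right)^{2}$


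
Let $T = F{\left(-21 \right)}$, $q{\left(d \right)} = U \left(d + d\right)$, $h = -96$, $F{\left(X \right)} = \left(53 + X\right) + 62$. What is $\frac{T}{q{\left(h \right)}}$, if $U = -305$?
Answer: $\frac{47}{29280} \approx 0.0016052$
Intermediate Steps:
$F{\left(X \right)} = 115 + X$
$q{\left(d \right)} = - 610 d$ ($q{\left(d \right)} = - 305 \left(d + d\right) = - 305 \cdot 2 d = - 610 d$)
$T = 94$ ($T = 115 - 21 = 94$)
$\frac{T}{q{\left(h \right)}} = \frac{94}{\left(-610\right) \left(-96\right)} = \frac{94}{58560} = 94 \cdot \frac{1}{58560} = \frac{47}{29280}$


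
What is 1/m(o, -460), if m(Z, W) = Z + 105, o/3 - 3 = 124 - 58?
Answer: 1/312 ≈ 0.0032051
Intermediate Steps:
o = 207 (o = 9 + 3*(124 - 58) = 9 + 3*66 = 9 + 198 = 207)
m(Z, W) = 105 + Z
1/m(o, -460) = 1/(105 + 207) = 1/312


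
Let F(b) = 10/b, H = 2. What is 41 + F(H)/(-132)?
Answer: 5407/132 ≈ 40.962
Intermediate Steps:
41 + F(H)/(-132) = 41 + (10/2)/(-132) = 41 - 5/(66*2) = 41 - 1/132*5 = 41 - 5/132 = 5407/132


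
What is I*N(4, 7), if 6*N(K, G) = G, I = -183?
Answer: -427/2 ≈ -213.50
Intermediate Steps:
N(K, G) = G/6
I*N(4, 7) = -61*7/2 = -183*7/6 = -427/2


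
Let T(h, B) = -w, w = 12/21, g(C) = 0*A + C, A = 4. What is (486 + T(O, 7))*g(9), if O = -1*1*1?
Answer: 30582/7 ≈ 4368.9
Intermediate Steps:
g(C) = C (g(C) = 0*4 + C = 0 + C = C)
w = 4/7 (w = 12*(1/21) = 4/7 ≈ 0.57143)
O = -1 (O = -1*1 = -1)
T(h, B) = -4/7 (T(h, B) = -1*4/7 = -4/7)
(486 + T(O, 7))*g(9) = (486 - 4/7)*9 = (3398/7)*9 = 30582/7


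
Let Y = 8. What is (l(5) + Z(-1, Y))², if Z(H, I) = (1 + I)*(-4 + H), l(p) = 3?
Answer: 1764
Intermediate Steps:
(l(5) + Z(-1, Y))² = (3 + (-4 - 1 - 4*8 - 1*8))² = (3 + (-4 - 1 - 32 - 8))² = (3 - 45)² = (-42)² = 1764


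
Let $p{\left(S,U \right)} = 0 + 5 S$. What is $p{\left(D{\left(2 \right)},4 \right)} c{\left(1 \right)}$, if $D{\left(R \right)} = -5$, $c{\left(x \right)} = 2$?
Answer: $-50$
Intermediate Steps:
$p{\left(S,U \right)} = 5 S$
$p{\left(D{\left(2 \right)},4 \right)} c{\left(1 \right)} = 5 \left(-5\right) 2 = \left(-25\right) 2 = -50$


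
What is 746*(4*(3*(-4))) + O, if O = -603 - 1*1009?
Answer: -37420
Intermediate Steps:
O = -1612 (O = -603 - 1009 = -1612)
746*(4*(3*(-4))) + O = 746*(4*(3*(-4))) - 1612 = 746*(4*(-12)) - 1612 = 746*(-48) - 1612 = -35808 - 1612 = -37420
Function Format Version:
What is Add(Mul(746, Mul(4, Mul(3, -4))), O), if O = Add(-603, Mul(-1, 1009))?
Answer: -37420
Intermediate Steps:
O = -1612 (O = Add(-603, -1009) = -1612)
Add(Mul(746, Mul(4, Mul(3, -4))), O) = Add(Mul(746, Mul(4, Mul(3, -4))), -1612) = Add(Mul(746, Mul(4, -12)), -1612) = Add(Mul(746, -48), -1612) = Add(-35808, -1612) = -37420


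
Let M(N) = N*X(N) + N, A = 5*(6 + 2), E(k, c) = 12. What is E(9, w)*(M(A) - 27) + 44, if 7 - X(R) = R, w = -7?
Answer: -15640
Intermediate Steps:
X(R) = 7 - R
A = 40 (A = 5*8 = 40)
M(N) = N + N*(7 - N) (M(N) = N*(7 - N) + N = N + N*(7 - N))
E(9, w)*(M(A) - 27) + 44 = 12*(40*(8 - 1*40) - 27) + 44 = 12*(40*(8 - 40) - 27) + 44 = 12*(40*(-32) - 27) + 44 = 12*(-1280 - 27) + 44 = 12*(-1307) + 44 = -15684 + 44 = -15640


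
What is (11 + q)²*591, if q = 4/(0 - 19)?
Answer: 24836775/361 ≈ 68800.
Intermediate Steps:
q = -4/19 (q = 4/(-19) = 4*(-1/19) = -4/19 ≈ -0.21053)
(11 + q)²*591 = (11 - 4/19)²*591 = (205/19)²*591 = (42025/361)*591 = 24836775/361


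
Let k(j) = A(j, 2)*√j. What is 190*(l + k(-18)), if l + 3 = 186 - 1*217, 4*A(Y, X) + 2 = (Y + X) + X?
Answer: -6460 - 2280*I*√2 ≈ -6460.0 - 3224.4*I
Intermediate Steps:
A(Y, X) = -½ + X/2 + Y/4 (A(Y, X) = -½ + ((Y + X) + X)/4 = -½ + ((X + Y) + X)/4 = -½ + (Y + 2*X)/4 = -½ + (X/2 + Y/4) = -½ + X/2 + Y/4)
k(j) = √j*(½ + j/4) (k(j) = (-½ + (½)*2 + j/4)*√j = (-½ + 1 + j/4)*√j = (½ + j/4)*√j = √j*(½ + j/4))
l = -34 (l = -3 + (186 - 1*217) = -3 + (186 - 217) = -3 - 31 = -34)
190*(l + k(-18)) = 190*(-34 + √(-18)*(2 - 18)/4) = 190*(-34 + (¼)*(3*I*√2)*(-16)) = 190*(-34 - 12*I*√2) = -6460 - 2280*I*√2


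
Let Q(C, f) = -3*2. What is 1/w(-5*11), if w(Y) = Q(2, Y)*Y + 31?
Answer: 1/361 ≈ 0.0027701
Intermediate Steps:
Q(C, f) = -6
w(Y) = 31 - 6*Y (w(Y) = -6*Y + 31 = 31 - 6*Y)
1/w(-5*11) = 1/(31 - (-30)*11) = 1/(31 - 6*(-55)) = 1/(31 + 330) = 1/361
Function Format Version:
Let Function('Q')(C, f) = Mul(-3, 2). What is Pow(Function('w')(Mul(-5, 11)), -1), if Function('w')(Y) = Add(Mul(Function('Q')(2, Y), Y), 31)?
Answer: Rational(1, 361) ≈ 0.0027701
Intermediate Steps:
Function('Q')(C, f) = -6
Function('w')(Y) = Add(31, Mul(-6, Y)) (Function('w')(Y) = Add(Mul(-6, Y), 31) = Add(31, Mul(-6, Y)))
Pow(Function('w')(Mul(-5, 11)), -1) = Pow(Add(31, Mul(-6, Mul(-5, 11))), -1) = Pow(Add(31, Mul(-6, -55)), -1) = Pow(Add(31, 330), -1) = Pow(361, -1) = Rational(1, 361)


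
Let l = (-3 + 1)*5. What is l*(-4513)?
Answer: 45130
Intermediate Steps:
l = -10 (l = -2*5 = -10)
l*(-4513) = -10*(-4513) = 45130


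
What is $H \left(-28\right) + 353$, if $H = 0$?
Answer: $353$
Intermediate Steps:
$H \left(-28\right) + 353 = 0 \left(-28\right) + 353 = 0 + 353 = 353$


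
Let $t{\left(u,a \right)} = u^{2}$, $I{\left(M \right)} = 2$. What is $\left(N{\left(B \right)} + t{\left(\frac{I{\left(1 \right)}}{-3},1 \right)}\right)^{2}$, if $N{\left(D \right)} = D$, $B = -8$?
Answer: $\frac{4624}{81} \approx 57.086$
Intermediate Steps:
$\left(N{\left(B \right)} + t{\left(\frac{I{\left(1 \right)}}{-3},1 \right)}\right)^{2} = \left(-8 + \left(\frac{2}{-3}\right)^{2}\right)^{2} = \left(-8 + \left(2 \left(- \frac{1}{3}\right)\right)^{2}\right)^{2} = \left(-8 + \left(- \frac{2}{3}\right)^{2}\right)^{2} = \left(-8 + \frac{4}{9}\right)^{2} = \left(- \frac{68}{9}\right)^{2} = \frac{4624}{81}$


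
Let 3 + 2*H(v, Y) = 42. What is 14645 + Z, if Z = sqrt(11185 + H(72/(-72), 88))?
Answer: 14645 + sqrt(44818)/2 ≈ 14751.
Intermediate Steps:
H(v, Y) = 39/2 (H(v, Y) = -3/2 + (1/2)*42 = -3/2 + 21 = 39/2)
Z = sqrt(44818)/2 (Z = sqrt(11185 + 39/2) = sqrt(22409/2) = sqrt(44818)/2 ≈ 105.85)
14645 + Z = 14645 + sqrt(44818)/2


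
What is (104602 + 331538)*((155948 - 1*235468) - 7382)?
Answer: -37901438280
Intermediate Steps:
(104602 + 331538)*((155948 - 1*235468) - 7382) = 436140*((155948 - 235468) - 7382) = 436140*(-79520 - 7382) = 436140*(-86902) = -37901438280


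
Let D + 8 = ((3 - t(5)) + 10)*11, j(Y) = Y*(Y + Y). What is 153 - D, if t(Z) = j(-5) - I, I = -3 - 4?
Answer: 645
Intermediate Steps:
j(Y) = 2*Y² (j(Y) = Y*(2*Y) = 2*Y²)
I = -7
t(Z) = 57 (t(Z) = 2*(-5)² - 1*(-7) = 2*25 + 7 = 50 + 7 = 57)
D = -492 (D = -8 + ((3 - 1*57) + 10)*11 = -8 + ((3 - 57) + 10)*11 = -8 + (-54 + 10)*11 = -8 - 44*11 = -8 - 484 = -492)
153 - D = 153 - 1*(-492) = 153 + 492 = 645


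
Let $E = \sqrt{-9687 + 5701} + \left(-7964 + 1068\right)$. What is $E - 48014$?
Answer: $-54910 + i \sqrt{3986} \approx -54910.0 + 63.135 i$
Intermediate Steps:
$E = -6896 + i \sqrt{3986}$ ($E = \sqrt{-3986} - 6896 = i \sqrt{3986} - 6896 = -6896 + i \sqrt{3986} \approx -6896.0 + 63.135 i$)
$E - 48014 = \left(-6896 + i \sqrt{3986}\right) - 48014 = -54910 + i \sqrt{3986}$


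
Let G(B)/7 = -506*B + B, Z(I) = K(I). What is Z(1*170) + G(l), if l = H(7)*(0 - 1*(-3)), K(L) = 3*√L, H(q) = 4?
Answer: -42420 + 3*√170 ≈ -42381.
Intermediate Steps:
Z(I) = 3*√I
l = 12 (l = 4*(0 - 1*(-3)) = 4*(0 + 3) = 4*3 = 12)
G(B) = -3535*B (G(B) = 7*(-506*B + B) = 7*(-505*B) = -3535*B)
Z(1*170) + G(l) = 3*√(1*170) - 3535*12 = 3*√170 - 42420 = -42420 + 3*√170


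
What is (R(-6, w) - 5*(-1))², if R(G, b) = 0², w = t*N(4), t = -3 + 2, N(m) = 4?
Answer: 25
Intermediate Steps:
t = -1
w = -4 (w = -1*4 = -4)
R(G, b) = 0
(R(-6, w) - 5*(-1))² = (0 - 5*(-1))² = (0 + 5)² = 5² = 25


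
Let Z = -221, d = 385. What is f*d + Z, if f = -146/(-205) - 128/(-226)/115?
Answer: 5870467/106559 ≈ 55.091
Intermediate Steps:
f = 382078/532795 (f = -146*(-1/205) - 128*(-1/226)*(1/115) = 146/205 + (64/113)*(1/115) = 146/205 + 64/12995 = 382078/532795 ≈ 0.71712)
f*d + Z = (382078/532795)*385 - 221 = 29420006/106559 - 221 = 5870467/106559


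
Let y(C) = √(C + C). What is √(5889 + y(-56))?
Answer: √(5889 + 4*I*√7) ≈ 76.74 + 0.069*I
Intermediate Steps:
y(C) = √2*√C (y(C) = √(2*C) = √2*√C)
√(5889 + y(-56)) = √(5889 + √2*√(-56)) = √(5889 + √2*(2*I*√14)) = √(5889 + 4*I*√7)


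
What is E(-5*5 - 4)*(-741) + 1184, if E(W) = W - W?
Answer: 1184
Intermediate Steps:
E(W) = 0
E(-5*5 - 4)*(-741) + 1184 = 0*(-741) + 1184 = 0 + 1184 = 1184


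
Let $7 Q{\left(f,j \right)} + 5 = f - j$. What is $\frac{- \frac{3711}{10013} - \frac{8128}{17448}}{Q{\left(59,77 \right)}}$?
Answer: $\frac{5559491}{21838353} \approx 0.25457$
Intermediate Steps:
$Q{\left(f,j \right)} = - \frac{5}{7} - \frac{j}{7} + \frac{f}{7}$ ($Q{\left(f,j \right)} = - \frac{5}{7} + \frac{f - j}{7} = - \frac{5}{7} + \left(- \frac{j}{7} + \frac{f}{7}\right) = - \frac{5}{7} - \frac{j}{7} + \frac{f}{7}$)
$\frac{- \frac{3711}{10013} - \frac{8128}{17448}}{Q{\left(59,77 \right)}} = \frac{- \frac{3711}{10013} - \frac{8128}{17448}}{- \frac{5}{7} - 11 + \frac{1}{7} \cdot 59} = \frac{\left(-3711\right) \frac{1}{10013} - \frac{1016}{2181}}{- \frac{5}{7} - 11 + \frac{59}{7}} = \frac{- \frac{3711}{10013} - \frac{1016}{2181}}{- \frac{23}{7}} = \left(- \frac{18266899}{21838353}\right) \left(- \frac{7}{23}\right) = \frac{5559491}{21838353}$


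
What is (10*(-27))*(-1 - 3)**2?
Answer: -4320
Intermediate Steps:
(10*(-27))*(-1 - 3)**2 = -270*(-4)**2 = -270*16 = -4320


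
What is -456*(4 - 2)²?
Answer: -1824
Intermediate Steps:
-456*(4 - 2)² = -456*2² = -456*4 = -1824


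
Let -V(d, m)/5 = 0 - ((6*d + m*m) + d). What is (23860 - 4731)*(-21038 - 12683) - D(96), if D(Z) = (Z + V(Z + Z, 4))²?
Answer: -692603825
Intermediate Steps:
V(d, m) = 5*m² + 35*d (V(d, m) = -5*(0 - ((6*d + m*m) + d)) = -5*(0 - ((6*d + m²) + d)) = -5*(0 - ((m² + 6*d) + d)) = -5*(0 - (m² + 7*d)) = -5*(0 + (-m² - 7*d)) = -5*(-m² - 7*d) = 5*m² + 35*d)
D(Z) = (80 + 71*Z)² (D(Z) = (Z + (5*4² + 35*(Z + Z)))² = (Z + (5*16 + 35*(2*Z)))² = (Z + (80 + 70*Z))² = (80 + 71*Z)²)
(23860 - 4731)*(-21038 - 12683) - D(96) = (23860 - 4731)*(-21038 - 12683) - (80 + 71*96)² = 19129*(-33721) - (80 + 6816)² = -645049009 - 1*6896² = -645049009 - 1*47554816 = -645049009 - 47554816 = -692603825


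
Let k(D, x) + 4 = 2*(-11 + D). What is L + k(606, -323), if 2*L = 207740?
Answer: 105056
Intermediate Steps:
L = 103870 (L = (½)*207740 = 103870)
k(D, x) = -26 + 2*D (k(D, x) = -4 + 2*(-11 + D) = -4 + (-22 + 2*D) = -26 + 2*D)
L + k(606, -323) = 103870 + (-26 + 2*606) = 103870 + (-26 + 1212) = 103870 + 1186 = 105056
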